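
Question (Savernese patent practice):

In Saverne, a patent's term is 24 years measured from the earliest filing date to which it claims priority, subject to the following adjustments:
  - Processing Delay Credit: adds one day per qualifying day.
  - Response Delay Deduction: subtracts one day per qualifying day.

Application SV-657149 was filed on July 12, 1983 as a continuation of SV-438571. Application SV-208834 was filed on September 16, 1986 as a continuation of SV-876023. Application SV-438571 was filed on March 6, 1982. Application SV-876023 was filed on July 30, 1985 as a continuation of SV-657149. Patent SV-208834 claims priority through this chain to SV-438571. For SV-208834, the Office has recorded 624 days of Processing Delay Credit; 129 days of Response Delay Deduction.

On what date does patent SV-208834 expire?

Earliest priority filing: 6 March 1982.
Base term: 6 March 1982 + 24 years → 6 March 2006.
Processing Delay Credit: +624 days → 20 November 2007.
Response Delay Deduction: −129 days → 14 July 2007.

2007-07-14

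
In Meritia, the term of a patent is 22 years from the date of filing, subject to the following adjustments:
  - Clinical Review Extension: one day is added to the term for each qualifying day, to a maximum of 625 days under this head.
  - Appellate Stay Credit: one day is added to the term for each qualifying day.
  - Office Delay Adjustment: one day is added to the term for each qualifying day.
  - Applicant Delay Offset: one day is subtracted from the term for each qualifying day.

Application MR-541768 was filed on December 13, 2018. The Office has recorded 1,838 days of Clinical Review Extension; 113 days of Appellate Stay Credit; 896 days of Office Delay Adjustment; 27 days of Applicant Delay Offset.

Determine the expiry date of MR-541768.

Base term: filing date + 22 years → 13 December 2040.
Clinical Review Extension: 1838 days claimed exceeds the 625-day cap, so +625 days → 30 August 2042.
Appellate Stay Credit: +113 days → 21 December 2042.
Office Delay Adjustment: +896 days → 4 June 2045.
Applicant Delay Offset: −27 days → 8 May 2045.

2045-05-08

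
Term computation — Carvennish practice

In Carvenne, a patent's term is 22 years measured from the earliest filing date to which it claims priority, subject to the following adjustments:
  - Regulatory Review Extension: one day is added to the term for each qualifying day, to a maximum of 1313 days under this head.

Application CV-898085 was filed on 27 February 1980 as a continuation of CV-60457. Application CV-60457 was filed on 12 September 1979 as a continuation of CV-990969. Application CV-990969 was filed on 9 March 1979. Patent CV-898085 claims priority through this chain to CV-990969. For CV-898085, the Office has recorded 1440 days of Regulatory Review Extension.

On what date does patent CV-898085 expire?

2004-10-12

Earliest priority filing: 9 March 1979.
Base term: 9 March 1979 + 22 years → 9 March 2001.
Regulatory Review Extension: 1440 days claimed exceeds the 1313-day cap, so +1313 days → 12 October 2004.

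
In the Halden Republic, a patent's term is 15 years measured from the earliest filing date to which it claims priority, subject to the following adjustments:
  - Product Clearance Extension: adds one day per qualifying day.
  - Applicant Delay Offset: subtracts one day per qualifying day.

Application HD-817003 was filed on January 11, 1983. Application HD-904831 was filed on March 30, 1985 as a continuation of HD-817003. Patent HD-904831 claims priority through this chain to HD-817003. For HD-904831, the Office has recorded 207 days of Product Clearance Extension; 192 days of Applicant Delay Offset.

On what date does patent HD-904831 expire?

1998-01-26

Earliest priority filing: 11 January 1983.
Base term: 11 January 1983 + 15 years → 11 January 1998.
Product Clearance Extension: +207 days → 6 August 1998.
Applicant Delay Offset: −192 days → 26 January 1998.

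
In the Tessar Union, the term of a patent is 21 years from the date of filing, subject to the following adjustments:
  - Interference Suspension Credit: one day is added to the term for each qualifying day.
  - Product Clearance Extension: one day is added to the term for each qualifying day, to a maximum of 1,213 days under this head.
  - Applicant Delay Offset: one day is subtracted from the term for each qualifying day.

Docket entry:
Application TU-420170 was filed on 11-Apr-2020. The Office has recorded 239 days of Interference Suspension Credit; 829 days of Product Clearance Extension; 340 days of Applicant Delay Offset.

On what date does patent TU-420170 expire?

Base term: filing date + 21 years → 11 April 2041.
Interference Suspension Credit: +239 days → 6 December 2041.
Product Clearance Extension: 829 days (within the 1213-day cap) → +829 days → 14 March 2044.
Applicant Delay Offset: −340 days → 9 April 2043.

2043-04-09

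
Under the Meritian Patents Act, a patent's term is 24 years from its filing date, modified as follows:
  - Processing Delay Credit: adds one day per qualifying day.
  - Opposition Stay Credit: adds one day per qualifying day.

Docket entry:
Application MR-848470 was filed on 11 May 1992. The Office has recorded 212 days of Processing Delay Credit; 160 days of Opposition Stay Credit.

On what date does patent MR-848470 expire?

2017-05-18

Base term: filing date + 24 years → 11 May 2016.
Processing Delay Credit: +212 days → 9 December 2016.
Opposition Stay Credit: +160 days → 18 May 2017.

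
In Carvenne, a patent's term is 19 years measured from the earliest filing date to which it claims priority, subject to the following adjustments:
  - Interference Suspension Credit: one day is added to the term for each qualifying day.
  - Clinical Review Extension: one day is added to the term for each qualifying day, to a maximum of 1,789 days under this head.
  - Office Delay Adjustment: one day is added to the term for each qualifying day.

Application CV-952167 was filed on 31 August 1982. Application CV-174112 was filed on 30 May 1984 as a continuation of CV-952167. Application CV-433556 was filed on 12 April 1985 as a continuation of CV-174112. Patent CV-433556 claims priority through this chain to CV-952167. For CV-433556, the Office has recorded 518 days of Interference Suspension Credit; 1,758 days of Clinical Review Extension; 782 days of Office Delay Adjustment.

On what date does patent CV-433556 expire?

Earliest priority filing: 31 August 1982.
Base term: 31 August 1982 + 19 years → 31 August 2001.
Interference Suspension Credit: +518 days → 31 January 2003.
Clinical Review Extension: 1758 days (within the 1789-day cap) → +1758 days → 24 November 2007.
Office Delay Adjustment: +782 days → 14 January 2010.

January 14, 2010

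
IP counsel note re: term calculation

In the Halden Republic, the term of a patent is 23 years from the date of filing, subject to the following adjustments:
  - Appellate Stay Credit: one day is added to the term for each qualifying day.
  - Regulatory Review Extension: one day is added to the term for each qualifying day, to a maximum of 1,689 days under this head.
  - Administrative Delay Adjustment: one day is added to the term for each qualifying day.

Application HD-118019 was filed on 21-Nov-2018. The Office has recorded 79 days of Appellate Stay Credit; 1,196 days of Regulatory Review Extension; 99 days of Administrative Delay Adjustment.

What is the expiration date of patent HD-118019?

2045-08-26

Base term: filing date + 23 years → 21 November 2041.
Appellate Stay Credit: +79 days → 8 February 2042.
Regulatory Review Extension: 1196 days (within the 1689-day cap) → +1196 days → 19 May 2045.
Administrative Delay Adjustment: +99 days → 26 August 2045.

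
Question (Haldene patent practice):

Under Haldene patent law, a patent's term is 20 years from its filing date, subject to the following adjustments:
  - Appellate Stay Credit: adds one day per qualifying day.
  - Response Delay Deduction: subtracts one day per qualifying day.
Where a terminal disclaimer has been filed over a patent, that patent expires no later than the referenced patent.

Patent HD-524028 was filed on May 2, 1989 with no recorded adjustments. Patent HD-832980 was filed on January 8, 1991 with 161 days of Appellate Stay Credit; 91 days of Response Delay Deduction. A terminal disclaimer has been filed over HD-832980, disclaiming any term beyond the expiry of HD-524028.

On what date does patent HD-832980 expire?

Natural term of HD-832980:
  Base: filing + 20 years → 8 January 2011.
  Appellate Stay Credit: +161 days → 18 June 2011.
  Response Delay Deduction: −91 days → 19 March 2011.
Expiry of referenced patent HD-524028:
  Base: filing + 20 years → 2 May 2009.
Terminal disclaimer: HD-832980 expires on the earlier of 19 March 2011 and 2 May 2009.

May 2, 2009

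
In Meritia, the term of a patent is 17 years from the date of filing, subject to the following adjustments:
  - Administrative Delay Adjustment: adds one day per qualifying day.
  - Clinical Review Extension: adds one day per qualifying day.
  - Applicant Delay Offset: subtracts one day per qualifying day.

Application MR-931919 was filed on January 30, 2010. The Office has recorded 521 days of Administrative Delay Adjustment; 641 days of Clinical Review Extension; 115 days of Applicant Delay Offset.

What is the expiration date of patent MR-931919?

Base term: filing date + 17 years → 30 January 2027.
Administrative Delay Adjustment: +521 days → 4 July 2028.
Clinical Review Extension: +641 days → 6 April 2030.
Applicant Delay Offset: −115 days → 12 December 2029.

December 12, 2029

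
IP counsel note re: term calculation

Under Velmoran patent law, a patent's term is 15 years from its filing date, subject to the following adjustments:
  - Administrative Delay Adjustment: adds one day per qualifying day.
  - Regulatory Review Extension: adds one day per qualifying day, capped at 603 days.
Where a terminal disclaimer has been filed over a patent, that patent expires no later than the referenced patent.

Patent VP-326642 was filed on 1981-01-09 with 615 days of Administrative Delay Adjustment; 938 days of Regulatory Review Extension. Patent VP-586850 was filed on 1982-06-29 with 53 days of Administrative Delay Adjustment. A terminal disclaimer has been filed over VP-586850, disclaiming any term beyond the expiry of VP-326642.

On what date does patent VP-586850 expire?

August 21, 1997

Natural term of VP-586850:
  Base: filing + 15 years → 29 June 1997.
  Administrative Delay Adjustment: +53 days → 21 August 1997.
Expiry of referenced patent VP-326642:
  Base: filing + 15 years → 9 January 1996.
  Administrative Delay Adjustment: +615 days → 15 September 1997.
  Regulatory Review Extension: 938 days claimed exceeds the 603-day cap, so +603 days → 11 May 1999.
Terminal disclaimer: VP-586850 expires on the earlier of 21 August 1997 and 11 May 1999.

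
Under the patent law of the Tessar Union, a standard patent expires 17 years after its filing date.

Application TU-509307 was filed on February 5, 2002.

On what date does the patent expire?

Filing date + 17 years → 5 February 2019.

February 5, 2019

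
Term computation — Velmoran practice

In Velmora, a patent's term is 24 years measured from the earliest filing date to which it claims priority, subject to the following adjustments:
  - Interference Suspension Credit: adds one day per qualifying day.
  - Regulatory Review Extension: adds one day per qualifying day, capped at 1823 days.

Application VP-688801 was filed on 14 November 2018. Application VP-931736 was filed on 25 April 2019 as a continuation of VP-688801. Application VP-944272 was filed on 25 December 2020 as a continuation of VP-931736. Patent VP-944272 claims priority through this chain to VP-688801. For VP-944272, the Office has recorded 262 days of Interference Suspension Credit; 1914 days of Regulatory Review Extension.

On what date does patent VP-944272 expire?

July 30, 2048

Earliest priority filing: 14 November 2018.
Base term: 14 November 2018 + 24 years → 14 November 2042.
Interference Suspension Credit: +262 days → 3 August 2043.
Regulatory Review Extension: 1914 days claimed exceeds the 1823-day cap, so +1823 days → 30 July 2048.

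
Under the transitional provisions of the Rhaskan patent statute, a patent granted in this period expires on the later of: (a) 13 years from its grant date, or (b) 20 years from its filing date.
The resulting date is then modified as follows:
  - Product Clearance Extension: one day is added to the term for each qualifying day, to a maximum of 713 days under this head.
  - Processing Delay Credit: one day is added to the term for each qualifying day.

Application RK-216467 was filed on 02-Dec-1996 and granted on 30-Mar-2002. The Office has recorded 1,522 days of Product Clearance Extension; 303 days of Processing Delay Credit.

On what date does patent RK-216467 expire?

September 14, 2019

(a) grant + 13 years → 30 March 2015.
(b) filing + 20 years → 2 December 2016.
Later of the two: 2 December 2016.
Product Clearance Extension: 1522 days claimed exceeds the 713-day cap, so +713 days → 15 November 2018.
Processing Delay Credit: +303 days → 14 September 2019.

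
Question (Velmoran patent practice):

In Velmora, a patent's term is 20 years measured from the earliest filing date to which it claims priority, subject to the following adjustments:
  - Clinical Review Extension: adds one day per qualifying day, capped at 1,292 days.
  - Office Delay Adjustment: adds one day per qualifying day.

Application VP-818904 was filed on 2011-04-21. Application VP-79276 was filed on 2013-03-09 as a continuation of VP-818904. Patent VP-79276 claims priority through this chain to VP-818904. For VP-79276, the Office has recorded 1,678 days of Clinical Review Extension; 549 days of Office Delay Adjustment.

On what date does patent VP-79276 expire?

2036-05-05

Earliest priority filing: 21 April 2011.
Base term: 21 April 2011 + 20 years → 21 April 2031.
Clinical Review Extension: 1678 days claimed exceeds the 1292-day cap, so +1292 days → 3 November 2034.
Office Delay Adjustment: +549 days → 5 May 2036.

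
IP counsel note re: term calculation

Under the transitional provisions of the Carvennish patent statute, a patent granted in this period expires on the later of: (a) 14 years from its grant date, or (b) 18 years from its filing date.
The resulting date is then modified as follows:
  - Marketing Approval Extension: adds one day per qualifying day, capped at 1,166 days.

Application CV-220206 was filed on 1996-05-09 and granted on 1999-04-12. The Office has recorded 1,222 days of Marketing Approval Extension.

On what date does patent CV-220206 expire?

(a) grant + 14 years → 12 April 2013.
(b) filing + 18 years → 9 May 2014.
Later of the two: 9 May 2014.
Marketing Approval Extension: 1222 days claimed exceeds the 1166-day cap, so +1166 days → 18 July 2017.

July 18, 2017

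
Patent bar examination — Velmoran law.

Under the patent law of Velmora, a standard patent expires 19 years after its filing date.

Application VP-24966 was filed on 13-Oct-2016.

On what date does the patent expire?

2035-10-13

Filing date + 19 years → 13 October 2035.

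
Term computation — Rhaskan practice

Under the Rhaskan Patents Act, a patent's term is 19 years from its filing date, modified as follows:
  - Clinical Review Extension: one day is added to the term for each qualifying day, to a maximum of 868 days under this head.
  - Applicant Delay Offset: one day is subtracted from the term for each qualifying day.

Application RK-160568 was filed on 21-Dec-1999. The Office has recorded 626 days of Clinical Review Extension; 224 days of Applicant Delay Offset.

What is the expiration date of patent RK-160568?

Base term: filing date + 19 years → 21 December 2018.
Clinical Review Extension: 626 days (within the 868-day cap) → +626 days → 7 September 2020.
Applicant Delay Offset: −224 days → 27 January 2020.

2020-01-27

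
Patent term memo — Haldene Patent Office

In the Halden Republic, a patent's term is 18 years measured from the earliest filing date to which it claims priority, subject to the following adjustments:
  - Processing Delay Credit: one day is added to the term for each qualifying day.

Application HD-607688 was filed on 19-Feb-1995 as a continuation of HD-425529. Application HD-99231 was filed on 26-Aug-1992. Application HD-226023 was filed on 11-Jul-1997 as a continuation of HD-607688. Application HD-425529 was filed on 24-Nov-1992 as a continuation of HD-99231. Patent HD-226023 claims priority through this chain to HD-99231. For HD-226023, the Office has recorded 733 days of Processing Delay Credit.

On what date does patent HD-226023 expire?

2012-08-28

Earliest priority filing: 26 August 1992.
Base term: 26 August 1992 + 18 years → 26 August 2010.
Processing Delay Credit: +733 days → 28 August 2012.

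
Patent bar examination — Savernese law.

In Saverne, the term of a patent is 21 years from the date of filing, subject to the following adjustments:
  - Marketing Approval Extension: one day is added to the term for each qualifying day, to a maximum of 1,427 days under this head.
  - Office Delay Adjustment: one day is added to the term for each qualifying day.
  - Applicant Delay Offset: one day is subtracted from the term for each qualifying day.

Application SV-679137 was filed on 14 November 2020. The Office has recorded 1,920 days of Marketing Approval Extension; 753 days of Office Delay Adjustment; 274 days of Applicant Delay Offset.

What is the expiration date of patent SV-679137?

Base term: filing date + 21 years → 14 November 2041.
Marketing Approval Extension: 1920 days claimed exceeds the 1427-day cap, so +1427 days → 11 October 2045.
Office Delay Adjustment: +753 days → 3 November 2047.
Applicant Delay Offset: −274 days → 2 February 2047.

2047-02-02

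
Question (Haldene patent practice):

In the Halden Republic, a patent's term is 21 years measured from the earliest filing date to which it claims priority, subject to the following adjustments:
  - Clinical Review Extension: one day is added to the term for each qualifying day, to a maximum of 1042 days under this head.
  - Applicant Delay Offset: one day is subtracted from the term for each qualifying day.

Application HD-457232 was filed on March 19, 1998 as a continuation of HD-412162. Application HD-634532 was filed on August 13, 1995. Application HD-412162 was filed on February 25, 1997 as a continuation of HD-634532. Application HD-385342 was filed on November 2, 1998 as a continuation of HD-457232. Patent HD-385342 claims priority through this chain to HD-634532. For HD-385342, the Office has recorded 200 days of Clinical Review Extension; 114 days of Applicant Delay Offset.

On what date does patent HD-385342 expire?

Earliest priority filing: 13 August 1995.
Base term: 13 August 1995 + 21 years → 13 August 2016.
Clinical Review Extension: 200 days (within the 1042-day cap) → +200 days → 1 March 2017.
Applicant Delay Offset: −114 days → 7 November 2016.

2016-11-07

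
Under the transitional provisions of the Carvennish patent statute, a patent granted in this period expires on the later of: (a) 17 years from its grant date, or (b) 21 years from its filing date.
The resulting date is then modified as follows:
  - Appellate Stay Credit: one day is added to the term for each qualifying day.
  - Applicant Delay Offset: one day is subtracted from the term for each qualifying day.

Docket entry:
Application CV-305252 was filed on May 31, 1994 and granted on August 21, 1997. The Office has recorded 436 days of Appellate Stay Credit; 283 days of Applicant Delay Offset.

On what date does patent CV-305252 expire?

(a) grant + 17 years → 21 August 2014.
(b) filing + 21 years → 31 May 2015.
Later of the two: 31 May 2015.
Appellate Stay Credit: +436 days → 9 August 2016.
Applicant Delay Offset: −283 days → 31 October 2015.

October 31, 2015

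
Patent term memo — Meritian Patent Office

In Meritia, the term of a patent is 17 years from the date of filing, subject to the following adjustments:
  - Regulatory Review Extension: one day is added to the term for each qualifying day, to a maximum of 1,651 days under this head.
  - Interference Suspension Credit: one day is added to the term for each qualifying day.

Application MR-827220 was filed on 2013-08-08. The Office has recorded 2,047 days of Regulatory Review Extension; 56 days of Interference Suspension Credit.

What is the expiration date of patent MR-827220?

Base term: filing date + 17 years → 8 August 2030.
Regulatory Review Extension: 2047 days claimed exceeds the 1651-day cap, so +1651 days → 14 February 2035.
Interference Suspension Credit: +56 days → 11 April 2035.

April 11, 2035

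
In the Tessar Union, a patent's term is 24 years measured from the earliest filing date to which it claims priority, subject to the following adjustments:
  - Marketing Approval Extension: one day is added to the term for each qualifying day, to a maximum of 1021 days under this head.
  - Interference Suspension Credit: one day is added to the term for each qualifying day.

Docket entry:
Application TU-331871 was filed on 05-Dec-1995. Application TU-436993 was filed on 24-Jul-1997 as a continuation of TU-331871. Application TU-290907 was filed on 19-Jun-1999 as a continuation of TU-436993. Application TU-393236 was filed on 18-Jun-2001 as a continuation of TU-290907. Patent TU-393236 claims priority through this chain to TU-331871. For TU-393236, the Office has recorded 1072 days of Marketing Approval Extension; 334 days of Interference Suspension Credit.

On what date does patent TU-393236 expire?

Earliest priority filing: 5 December 1995.
Base term: 5 December 1995 + 24 years → 5 December 2019.
Marketing Approval Extension: 1072 days claimed exceeds the 1021-day cap, so +1021 days → 21 September 2022.
Interference Suspension Credit: +334 days → 21 August 2023.

August 21, 2023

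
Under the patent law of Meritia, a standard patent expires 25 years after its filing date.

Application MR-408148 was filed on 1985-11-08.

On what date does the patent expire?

November 8, 2010

Filing date + 25 years → 8 November 2010.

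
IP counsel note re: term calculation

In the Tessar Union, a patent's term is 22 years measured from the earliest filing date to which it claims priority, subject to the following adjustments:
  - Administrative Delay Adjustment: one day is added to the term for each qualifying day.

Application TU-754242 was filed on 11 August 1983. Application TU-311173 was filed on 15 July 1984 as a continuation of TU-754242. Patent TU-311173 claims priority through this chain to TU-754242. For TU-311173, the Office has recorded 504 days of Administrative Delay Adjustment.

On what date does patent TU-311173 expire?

Earliest priority filing: 11 August 1983.
Base term: 11 August 1983 + 22 years → 11 August 2005.
Administrative Delay Adjustment: +504 days → 28 December 2006.

2006-12-28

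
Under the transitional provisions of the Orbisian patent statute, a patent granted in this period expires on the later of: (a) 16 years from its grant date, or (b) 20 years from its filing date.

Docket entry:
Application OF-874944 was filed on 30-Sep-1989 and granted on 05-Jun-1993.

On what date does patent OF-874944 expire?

September 30, 2009

(a) grant + 16 years → 5 June 2009.
(b) filing + 20 years → 30 September 2009.
Later of the two: 30 September 2009.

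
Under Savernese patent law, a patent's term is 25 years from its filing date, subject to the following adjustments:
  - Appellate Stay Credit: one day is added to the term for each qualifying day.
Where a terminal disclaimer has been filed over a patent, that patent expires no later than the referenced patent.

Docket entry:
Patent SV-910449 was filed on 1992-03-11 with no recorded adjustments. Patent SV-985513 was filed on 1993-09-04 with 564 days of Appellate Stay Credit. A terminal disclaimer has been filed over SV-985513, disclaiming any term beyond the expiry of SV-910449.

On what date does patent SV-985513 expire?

Natural term of SV-985513:
  Base: filing + 25 years → 4 September 2018.
  Appellate Stay Credit: +564 days → 21 March 2020.
Expiry of referenced patent SV-910449:
  Base: filing + 25 years → 11 March 2017.
Terminal disclaimer: SV-985513 expires on the earlier of 21 March 2020 and 11 March 2017.

2017-03-11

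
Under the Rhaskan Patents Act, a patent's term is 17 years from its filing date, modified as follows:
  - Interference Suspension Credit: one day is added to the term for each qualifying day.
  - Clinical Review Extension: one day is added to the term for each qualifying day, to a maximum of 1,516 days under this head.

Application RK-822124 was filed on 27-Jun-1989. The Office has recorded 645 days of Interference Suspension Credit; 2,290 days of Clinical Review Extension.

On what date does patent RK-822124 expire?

Base term: filing date + 17 years → 27 June 2006.
Interference Suspension Credit: +645 days → 2 April 2008.
Clinical Review Extension: 2290 days claimed exceeds the 1516-day cap, so +1516 days → 27 May 2012.

2012-05-27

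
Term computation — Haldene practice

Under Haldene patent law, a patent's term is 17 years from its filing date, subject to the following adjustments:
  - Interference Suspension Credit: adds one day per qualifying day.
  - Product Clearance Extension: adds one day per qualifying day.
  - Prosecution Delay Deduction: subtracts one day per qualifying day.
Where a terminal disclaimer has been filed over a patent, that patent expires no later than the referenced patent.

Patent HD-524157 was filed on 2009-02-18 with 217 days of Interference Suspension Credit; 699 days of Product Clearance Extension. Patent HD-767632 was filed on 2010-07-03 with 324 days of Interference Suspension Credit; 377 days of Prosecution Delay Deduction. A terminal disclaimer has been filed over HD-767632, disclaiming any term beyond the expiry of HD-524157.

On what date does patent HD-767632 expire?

Natural term of HD-767632:
  Base: filing + 17 years → 3 July 2027.
  Interference Suspension Credit: +324 days → 22 May 2028.
  Prosecution Delay Deduction: −377 days → 11 May 2027.
Expiry of referenced patent HD-524157:
  Base: filing + 17 years → 18 February 2026.
  Interference Suspension Credit: +217 days → 23 September 2026.
  Product Clearance Extension: +699 days → 22 August 2028.
Terminal disclaimer: HD-767632 expires on the earlier of 11 May 2027 and 22 August 2028.

May 11, 2027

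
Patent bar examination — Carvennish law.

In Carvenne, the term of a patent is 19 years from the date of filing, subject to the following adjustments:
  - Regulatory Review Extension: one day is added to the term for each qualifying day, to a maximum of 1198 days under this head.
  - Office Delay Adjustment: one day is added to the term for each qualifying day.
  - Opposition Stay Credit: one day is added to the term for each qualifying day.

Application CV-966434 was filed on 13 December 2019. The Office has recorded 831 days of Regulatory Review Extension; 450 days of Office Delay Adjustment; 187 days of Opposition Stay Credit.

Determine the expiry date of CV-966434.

Base term: filing date + 19 years → 13 December 2038.
Regulatory Review Extension: 831 days (within the 1198-day cap) → +831 days → 23 March 2041.
Office Delay Adjustment: +450 days → 16 June 2042.
Opposition Stay Credit: +187 days → 20 December 2042.

December 20, 2042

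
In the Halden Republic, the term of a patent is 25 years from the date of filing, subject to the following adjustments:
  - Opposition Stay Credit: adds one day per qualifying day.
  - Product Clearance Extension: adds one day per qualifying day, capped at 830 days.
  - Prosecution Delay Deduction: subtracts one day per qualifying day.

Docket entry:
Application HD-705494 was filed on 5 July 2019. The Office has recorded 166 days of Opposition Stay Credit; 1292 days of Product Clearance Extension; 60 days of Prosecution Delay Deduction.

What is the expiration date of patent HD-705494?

2047-01-27

Base term: filing date + 25 years → 5 July 2044.
Opposition Stay Credit: +166 days → 18 December 2044.
Product Clearance Extension: 1292 days claimed exceeds the 830-day cap, so +830 days → 28 March 2047.
Prosecution Delay Deduction: −60 days → 27 January 2047.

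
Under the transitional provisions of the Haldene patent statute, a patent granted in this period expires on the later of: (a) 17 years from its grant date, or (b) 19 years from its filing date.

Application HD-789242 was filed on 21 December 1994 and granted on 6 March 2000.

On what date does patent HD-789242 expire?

March 6, 2017

(a) grant + 17 years → 6 March 2017.
(b) filing + 19 years → 21 December 2013.
Later of the two: 6 March 2017.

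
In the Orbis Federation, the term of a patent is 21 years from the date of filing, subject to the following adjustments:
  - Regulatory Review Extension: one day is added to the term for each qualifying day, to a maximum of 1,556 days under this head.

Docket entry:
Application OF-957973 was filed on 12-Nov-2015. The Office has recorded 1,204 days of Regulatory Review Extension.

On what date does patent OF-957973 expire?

2040-02-29

Base term: filing date + 21 years → 12 November 2036.
Regulatory Review Extension: 1204 days (within the 1556-day cap) → +1204 days → 29 February 2040.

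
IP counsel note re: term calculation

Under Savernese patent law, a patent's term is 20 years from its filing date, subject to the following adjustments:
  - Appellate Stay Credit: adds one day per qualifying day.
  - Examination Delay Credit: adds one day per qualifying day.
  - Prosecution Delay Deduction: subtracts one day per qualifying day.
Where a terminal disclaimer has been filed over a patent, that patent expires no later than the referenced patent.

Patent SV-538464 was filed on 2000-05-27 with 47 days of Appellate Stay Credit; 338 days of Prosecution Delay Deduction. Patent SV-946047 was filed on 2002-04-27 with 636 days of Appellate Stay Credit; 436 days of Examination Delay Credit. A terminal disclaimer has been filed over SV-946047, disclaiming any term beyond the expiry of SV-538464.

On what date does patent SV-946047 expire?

August 10, 2019

Natural term of SV-946047:
  Base: filing + 20 years → 27 April 2022.
  Appellate Stay Credit: +636 days → 23 January 2024.
  Examination Delay Credit: +436 days → 3 April 2025.
Expiry of referenced patent SV-538464:
  Base: filing + 20 years → 27 May 2020.
  Appellate Stay Credit: +47 days → 13 July 2020.
  Prosecution Delay Deduction: −338 days → 10 August 2019.
Terminal disclaimer: SV-946047 expires on the earlier of 3 April 2025 and 10 August 2019.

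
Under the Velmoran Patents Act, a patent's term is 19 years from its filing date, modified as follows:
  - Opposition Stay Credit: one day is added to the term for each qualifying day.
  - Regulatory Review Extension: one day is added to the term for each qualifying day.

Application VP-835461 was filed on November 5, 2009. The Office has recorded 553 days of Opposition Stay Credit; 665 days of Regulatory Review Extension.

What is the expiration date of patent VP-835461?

Base term: filing date + 19 years → 5 November 2028.
Opposition Stay Credit: +553 days → 12 May 2030.
Regulatory Review Extension: +665 days → 7 March 2032.

March 7, 2032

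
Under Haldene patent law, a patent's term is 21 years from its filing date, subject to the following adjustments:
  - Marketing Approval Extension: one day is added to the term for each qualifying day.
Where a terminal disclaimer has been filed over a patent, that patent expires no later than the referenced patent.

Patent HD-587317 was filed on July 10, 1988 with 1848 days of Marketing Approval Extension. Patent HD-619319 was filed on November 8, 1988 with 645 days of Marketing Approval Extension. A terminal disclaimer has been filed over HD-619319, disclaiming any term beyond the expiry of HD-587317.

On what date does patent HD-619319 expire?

2011-08-15

Natural term of HD-619319:
  Base: filing + 21 years → 8 November 2009.
  Marketing Approval Extension: +645 days → 15 August 2011.
Expiry of referenced patent HD-587317:
  Base: filing + 21 years → 10 July 2009.
  Marketing Approval Extension: +1848 days → 1 August 2014.
Terminal disclaimer: HD-619319 expires on the earlier of 15 August 2011 and 1 August 2014.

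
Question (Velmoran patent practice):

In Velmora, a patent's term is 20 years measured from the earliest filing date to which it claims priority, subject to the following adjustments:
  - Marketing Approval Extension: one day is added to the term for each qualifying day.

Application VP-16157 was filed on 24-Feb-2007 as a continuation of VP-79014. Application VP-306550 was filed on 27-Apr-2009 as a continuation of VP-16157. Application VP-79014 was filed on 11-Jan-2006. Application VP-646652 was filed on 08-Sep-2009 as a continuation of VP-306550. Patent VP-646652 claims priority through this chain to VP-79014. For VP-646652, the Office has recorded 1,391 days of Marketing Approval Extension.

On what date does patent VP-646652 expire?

Earliest priority filing: 11 January 2006.
Base term: 11 January 2006 + 20 years → 11 January 2026.
Marketing Approval Extension: +1391 days → 2 November 2029.

2029-11-02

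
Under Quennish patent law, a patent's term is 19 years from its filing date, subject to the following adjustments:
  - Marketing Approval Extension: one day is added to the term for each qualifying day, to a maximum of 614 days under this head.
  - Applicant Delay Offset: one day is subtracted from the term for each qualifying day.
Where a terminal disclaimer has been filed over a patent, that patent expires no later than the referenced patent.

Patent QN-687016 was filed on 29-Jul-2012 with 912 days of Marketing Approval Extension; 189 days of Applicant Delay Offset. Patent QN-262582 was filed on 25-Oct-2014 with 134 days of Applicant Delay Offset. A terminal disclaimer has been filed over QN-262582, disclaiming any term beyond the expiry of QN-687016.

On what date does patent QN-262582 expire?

September 26, 2032

Natural term of QN-262582:
  Base: filing + 19 years → 25 October 2033.
  Applicant Delay Offset: −134 days → 13 June 2033.
Expiry of referenced patent QN-687016:
  Base: filing + 19 years → 29 July 2031.
  Marketing Approval Extension: 912 days claimed exceeds the 614-day cap, so +614 days → 3 April 2033.
  Applicant Delay Offset: −189 days → 26 September 2032.
Terminal disclaimer: QN-262582 expires on the earlier of 13 June 2033 and 26 September 2032.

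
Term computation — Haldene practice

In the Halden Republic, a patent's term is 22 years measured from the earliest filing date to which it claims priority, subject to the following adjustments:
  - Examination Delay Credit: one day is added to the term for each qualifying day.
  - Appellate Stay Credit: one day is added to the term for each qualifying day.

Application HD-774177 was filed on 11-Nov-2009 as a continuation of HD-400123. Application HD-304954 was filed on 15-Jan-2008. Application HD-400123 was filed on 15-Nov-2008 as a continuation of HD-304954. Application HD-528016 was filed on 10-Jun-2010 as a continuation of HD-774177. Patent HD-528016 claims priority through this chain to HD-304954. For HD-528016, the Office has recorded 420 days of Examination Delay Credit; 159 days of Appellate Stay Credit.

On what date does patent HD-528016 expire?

2031-08-17

Earliest priority filing: 15 January 2008.
Base term: 15 January 2008 + 22 years → 15 January 2030.
Examination Delay Credit: +420 days → 11 March 2031.
Appellate Stay Credit: +159 days → 17 August 2031.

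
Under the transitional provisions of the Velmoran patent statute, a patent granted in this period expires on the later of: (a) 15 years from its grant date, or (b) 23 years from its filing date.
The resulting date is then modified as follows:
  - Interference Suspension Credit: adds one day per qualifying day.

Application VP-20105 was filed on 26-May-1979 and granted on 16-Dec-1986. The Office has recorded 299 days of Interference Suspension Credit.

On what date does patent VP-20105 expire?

2003-03-21

(a) grant + 15 years → 16 December 2001.
(b) filing + 23 years → 26 May 2002.
Later of the two: 26 May 2002.
Interference Suspension Credit: +299 days → 21 March 2003.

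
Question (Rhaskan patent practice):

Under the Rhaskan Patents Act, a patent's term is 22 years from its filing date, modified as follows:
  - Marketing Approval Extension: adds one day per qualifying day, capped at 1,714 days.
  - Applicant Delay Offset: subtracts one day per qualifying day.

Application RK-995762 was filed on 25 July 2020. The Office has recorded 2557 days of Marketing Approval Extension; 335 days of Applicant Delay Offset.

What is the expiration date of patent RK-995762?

Base term: filing date + 22 years → 25 July 2042.
Marketing Approval Extension: 2557 days claimed exceeds the 1714-day cap, so +1714 days → 4 April 2047.
Applicant Delay Offset: −335 days → 4 May 2046.

May 4, 2046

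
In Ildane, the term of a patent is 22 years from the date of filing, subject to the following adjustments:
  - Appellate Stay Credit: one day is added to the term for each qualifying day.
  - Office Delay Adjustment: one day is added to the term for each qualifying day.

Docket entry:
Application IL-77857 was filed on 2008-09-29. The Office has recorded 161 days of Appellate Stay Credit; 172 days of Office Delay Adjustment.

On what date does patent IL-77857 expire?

Base term: filing date + 22 years → 29 September 2030.
Appellate Stay Credit: +161 days → 9 March 2031.
Office Delay Adjustment: +172 days → 28 August 2031.

2031-08-28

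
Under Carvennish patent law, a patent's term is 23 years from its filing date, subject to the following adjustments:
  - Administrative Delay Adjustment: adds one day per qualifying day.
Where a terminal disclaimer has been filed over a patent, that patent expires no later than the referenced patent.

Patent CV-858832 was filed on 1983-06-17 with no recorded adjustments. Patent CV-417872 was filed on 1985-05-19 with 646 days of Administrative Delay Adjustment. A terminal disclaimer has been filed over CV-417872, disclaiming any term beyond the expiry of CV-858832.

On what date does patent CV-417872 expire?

2006-06-17

Natural term of CV-417872:
  Base: filing + 23 years → 19 May 2008.
  Administrative Delay Adjustment: +646 days → 24 February 2010.
Expiry of referenced patent CV-858832:
  Base: filing + 23 years → 17 June 2006.
Terminal disclaimer: CV-417872 expires on the earlier of 24 February 2010 and 17 June 2006.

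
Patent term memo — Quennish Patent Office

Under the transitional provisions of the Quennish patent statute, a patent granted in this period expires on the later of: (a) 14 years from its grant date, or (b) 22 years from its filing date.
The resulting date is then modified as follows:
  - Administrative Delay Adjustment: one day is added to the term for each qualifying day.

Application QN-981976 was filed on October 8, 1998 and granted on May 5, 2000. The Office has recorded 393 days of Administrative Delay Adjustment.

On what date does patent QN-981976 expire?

(a) grant + 14 years → 5 May 2014.
(b) filing + 22 years → 8 October 2020.
Later of the two: 8 October 2020.
Administrative Delay Adjustment: +393 days → 5 November 2021.

2021-11-05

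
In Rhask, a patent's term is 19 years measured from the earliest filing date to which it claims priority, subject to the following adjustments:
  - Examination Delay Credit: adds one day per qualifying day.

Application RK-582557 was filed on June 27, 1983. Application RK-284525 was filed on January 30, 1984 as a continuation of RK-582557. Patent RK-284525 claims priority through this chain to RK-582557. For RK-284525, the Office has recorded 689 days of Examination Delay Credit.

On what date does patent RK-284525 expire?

Earliest priority filing: 27 June 1983.
Base term: 27 June 1983 + 19 years → 27 June 2002.
Examination Delay Credit: +689 days → 16 May 2004.

May 16, 2004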